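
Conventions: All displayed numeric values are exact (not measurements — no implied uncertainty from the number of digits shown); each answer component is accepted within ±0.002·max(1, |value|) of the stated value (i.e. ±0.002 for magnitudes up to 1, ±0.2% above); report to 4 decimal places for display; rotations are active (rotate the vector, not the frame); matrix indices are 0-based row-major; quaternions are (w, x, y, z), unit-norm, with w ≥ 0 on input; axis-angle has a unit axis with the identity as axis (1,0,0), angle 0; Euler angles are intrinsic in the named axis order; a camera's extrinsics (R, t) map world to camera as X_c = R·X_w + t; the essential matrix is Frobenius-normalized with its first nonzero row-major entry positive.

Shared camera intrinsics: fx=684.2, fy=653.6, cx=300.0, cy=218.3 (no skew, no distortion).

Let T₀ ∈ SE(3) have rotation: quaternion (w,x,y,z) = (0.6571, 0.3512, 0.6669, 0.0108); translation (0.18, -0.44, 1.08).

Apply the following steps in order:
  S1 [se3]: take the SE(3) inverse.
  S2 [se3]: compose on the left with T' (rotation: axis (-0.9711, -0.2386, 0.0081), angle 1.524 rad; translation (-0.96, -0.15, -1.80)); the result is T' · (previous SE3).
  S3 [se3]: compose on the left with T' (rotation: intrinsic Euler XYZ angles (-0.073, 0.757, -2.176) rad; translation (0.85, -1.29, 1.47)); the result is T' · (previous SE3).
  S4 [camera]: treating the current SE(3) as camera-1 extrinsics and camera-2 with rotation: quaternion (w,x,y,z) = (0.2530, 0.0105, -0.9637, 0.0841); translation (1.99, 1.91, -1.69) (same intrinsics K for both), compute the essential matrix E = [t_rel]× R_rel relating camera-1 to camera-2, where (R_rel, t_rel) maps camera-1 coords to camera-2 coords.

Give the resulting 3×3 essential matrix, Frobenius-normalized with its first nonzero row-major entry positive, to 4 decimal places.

after S1 (invert_se3): R=[0.1103 0.4826 -0.8689; 0.4542 0.7531 0.4760; 0.8840 -0.4471 -0.1362], t=(1.1309, -0.2644, -0.2088)
after S2 (compose_se3): R=[-0.0164 0.7266 -0.6869; 0.9270 -0.2463 -0.2827; -0.3746 -0.6414 -0.6695], t=(0.1045, -0.1199, -1.2917)
after S3 (compose_se3): R=[0.3037 -0.8882 -0.3447; -0.5711 -0.4593 0.6804; -0.7627 -0.0098 -0.6467], t=(-0.1520, -1.3682, 0.6431)
after S4 (essential): [0.3613 0.4967 -0.0841; 0.1742 -0.1539 0.6379; 0.2677 0.2358 0.1657]

matrix = [0.3613 0.4967 -0.0841; 0.1742 -0.1539 0.6379; 0.2677 0.2358 0.1657]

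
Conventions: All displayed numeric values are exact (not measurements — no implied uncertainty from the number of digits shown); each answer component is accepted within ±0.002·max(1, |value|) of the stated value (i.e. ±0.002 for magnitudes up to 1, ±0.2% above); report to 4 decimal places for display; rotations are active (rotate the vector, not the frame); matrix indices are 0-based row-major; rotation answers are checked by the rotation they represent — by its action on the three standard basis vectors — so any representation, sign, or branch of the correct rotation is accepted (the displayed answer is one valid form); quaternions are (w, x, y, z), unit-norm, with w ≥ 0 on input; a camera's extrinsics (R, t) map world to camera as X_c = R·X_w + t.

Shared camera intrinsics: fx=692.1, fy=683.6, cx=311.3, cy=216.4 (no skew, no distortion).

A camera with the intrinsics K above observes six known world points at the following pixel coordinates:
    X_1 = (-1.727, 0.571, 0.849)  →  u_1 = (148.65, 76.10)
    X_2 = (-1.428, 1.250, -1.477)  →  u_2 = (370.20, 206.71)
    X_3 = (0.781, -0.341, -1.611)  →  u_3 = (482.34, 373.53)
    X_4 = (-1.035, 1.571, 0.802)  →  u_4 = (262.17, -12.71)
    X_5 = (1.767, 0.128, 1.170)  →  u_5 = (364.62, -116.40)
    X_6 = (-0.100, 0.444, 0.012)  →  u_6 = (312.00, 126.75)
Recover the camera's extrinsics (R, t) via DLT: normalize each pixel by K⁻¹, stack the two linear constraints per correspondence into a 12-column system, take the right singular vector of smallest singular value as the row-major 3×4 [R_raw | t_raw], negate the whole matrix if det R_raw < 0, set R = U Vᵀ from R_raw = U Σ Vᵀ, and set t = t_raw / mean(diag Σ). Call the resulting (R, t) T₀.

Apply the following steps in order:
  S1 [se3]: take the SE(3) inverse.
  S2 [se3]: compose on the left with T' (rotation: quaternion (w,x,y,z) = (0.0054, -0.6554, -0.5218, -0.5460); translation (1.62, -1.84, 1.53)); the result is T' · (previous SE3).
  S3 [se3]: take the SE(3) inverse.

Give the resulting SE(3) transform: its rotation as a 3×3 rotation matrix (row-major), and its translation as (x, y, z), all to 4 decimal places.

source (pnp_recover): camera pose = R=[0.5790 0.5409 -0.6100; -0.0602 -0.7178 -0.6936; -0.8131 0.4383 -0.3831], t=(-0.1700, -0.3100, 4.5403)
after S1 (invert_se3): R=[0.5790 -0.0602 -0.8131; 0.5409 -0.7178 0.4383; -0.6100 -0.6936 -0.3831], t=(3.7715, -2.1207, 1.4205)
after S2 (compose_se3): R=[-0.1415 -0.9793 0.1449; -0.2056 -0.1141 -0.9720; 0.9683 -0.1674 -0.1852], t=(0.6345, 2.5026, 2.4837)
after S3 (invert_se3): R=[-0.1415 -0.2056 0.9683; -0.9793 -0.1141 -0.1674; 0.1449 -0.9720 -0.1852], t=(-1.8007, 1.3225, 2.8005)

rotation (matrix) = ((-0.1415, -0.2056, 0.9683), (-0.9793, -0.1141, -0.1674), (0.1449, -0.9720, -0.1852)), translation = (-1.8007, 1.3225, 2.8005)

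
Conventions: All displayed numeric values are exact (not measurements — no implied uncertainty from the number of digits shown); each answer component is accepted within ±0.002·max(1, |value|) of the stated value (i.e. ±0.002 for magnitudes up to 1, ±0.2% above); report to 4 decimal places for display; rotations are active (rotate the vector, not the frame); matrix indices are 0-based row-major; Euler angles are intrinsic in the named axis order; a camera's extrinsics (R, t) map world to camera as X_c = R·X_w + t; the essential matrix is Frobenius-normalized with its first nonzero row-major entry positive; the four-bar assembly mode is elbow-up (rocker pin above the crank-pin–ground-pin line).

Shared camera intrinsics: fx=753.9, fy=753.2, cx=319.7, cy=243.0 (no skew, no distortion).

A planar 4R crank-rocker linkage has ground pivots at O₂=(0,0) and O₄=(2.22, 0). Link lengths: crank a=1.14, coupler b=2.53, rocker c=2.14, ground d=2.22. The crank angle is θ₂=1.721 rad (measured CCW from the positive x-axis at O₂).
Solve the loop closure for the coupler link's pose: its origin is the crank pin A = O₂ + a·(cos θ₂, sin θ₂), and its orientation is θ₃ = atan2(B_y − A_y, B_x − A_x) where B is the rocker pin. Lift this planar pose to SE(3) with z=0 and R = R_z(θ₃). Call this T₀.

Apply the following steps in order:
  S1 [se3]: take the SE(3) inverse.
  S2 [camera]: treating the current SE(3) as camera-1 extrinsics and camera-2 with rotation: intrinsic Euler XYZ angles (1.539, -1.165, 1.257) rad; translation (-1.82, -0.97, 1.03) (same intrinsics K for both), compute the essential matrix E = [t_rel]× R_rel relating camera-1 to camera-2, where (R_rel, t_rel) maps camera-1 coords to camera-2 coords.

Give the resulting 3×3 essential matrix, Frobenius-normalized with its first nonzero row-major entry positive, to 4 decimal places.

matrix = [0.0207 0.3005 -0.1294; -0.6089 0.2078 0.2928; 0.0751 0.5632 -0.2647]

source (fourbar_fk): coupler pose = R=[0.9166 -0.3999 0.0000; 0.3999 0.9166 0.0000; 0.0000 0.0000 1.0000], t=(-0.1706, 1.1272, 0.0000)
after S1 (invert_se3): R=[0.9166 0.3999 0.0000; -0.3999 0.9166 0.0000; 0.0000 0.0000 1.0000], t=(-0.2943, -1.1013, 0.0000)
after S2 (essential): [0.0207 0.3005 -0.1294; -0.6089 0.2078 0.2928; 0.0751 0.5632 -0.2647]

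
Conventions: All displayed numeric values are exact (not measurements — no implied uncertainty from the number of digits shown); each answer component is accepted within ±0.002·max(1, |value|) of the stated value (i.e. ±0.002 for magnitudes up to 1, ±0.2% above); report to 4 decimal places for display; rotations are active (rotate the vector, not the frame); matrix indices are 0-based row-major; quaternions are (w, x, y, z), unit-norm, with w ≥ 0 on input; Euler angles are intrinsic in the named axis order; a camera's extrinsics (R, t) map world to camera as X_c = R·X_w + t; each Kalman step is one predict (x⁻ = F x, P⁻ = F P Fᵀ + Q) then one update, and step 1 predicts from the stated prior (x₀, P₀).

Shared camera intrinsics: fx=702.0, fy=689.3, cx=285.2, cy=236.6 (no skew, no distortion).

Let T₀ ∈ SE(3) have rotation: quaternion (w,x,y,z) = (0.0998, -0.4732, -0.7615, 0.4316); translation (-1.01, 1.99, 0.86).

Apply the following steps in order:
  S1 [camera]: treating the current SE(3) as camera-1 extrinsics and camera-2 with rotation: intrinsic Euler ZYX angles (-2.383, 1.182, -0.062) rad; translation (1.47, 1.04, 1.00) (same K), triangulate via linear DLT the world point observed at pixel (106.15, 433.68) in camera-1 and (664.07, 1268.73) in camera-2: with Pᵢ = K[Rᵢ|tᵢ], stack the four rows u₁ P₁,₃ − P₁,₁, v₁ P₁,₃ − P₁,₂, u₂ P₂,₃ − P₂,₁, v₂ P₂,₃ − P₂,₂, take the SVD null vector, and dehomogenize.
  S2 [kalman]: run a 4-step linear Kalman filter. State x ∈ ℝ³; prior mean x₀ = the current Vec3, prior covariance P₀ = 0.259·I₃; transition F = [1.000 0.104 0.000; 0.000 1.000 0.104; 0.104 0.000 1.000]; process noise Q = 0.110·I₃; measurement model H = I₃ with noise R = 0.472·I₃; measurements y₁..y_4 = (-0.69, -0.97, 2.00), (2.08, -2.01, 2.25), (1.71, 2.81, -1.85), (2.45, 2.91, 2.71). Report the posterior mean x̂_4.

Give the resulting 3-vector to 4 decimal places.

after S1 (triangulate): (-1.5795, -1.7597, -0.8747)
after S2 (kf_track): (1.4758, 1.3712, 1.2484)

result = (1.4758, 1.3712, 1.2484)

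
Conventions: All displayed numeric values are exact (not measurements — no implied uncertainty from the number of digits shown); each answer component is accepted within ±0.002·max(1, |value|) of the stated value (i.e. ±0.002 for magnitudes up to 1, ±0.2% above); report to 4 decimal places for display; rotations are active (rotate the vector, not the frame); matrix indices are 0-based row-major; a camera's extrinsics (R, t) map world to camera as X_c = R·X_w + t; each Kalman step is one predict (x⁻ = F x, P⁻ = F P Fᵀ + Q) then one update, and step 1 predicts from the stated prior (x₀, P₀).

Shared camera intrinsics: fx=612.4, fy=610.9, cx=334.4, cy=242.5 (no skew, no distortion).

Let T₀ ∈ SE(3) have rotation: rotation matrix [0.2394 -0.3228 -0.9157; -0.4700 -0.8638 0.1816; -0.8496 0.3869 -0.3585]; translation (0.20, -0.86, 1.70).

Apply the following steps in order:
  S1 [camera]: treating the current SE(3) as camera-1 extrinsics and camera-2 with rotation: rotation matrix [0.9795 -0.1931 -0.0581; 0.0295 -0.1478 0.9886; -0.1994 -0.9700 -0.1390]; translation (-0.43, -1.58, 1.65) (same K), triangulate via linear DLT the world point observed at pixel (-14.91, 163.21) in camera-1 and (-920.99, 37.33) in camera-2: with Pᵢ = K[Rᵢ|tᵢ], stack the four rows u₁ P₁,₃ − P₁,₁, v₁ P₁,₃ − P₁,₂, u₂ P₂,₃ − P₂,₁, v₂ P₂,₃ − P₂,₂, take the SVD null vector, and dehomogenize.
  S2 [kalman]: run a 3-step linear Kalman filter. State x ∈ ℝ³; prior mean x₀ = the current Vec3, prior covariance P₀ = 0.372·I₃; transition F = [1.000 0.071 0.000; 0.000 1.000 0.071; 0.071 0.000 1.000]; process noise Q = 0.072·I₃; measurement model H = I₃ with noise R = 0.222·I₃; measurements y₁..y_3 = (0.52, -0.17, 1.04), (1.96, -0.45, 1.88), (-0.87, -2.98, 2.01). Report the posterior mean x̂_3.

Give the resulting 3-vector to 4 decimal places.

after S1 (triangulate): (-1.7424, 0.6832, 1.3633)
after S2 (kf_track): (0.0410, -1.3365, 1.7001)

result = (0.0410, -1.3365, 1.7001)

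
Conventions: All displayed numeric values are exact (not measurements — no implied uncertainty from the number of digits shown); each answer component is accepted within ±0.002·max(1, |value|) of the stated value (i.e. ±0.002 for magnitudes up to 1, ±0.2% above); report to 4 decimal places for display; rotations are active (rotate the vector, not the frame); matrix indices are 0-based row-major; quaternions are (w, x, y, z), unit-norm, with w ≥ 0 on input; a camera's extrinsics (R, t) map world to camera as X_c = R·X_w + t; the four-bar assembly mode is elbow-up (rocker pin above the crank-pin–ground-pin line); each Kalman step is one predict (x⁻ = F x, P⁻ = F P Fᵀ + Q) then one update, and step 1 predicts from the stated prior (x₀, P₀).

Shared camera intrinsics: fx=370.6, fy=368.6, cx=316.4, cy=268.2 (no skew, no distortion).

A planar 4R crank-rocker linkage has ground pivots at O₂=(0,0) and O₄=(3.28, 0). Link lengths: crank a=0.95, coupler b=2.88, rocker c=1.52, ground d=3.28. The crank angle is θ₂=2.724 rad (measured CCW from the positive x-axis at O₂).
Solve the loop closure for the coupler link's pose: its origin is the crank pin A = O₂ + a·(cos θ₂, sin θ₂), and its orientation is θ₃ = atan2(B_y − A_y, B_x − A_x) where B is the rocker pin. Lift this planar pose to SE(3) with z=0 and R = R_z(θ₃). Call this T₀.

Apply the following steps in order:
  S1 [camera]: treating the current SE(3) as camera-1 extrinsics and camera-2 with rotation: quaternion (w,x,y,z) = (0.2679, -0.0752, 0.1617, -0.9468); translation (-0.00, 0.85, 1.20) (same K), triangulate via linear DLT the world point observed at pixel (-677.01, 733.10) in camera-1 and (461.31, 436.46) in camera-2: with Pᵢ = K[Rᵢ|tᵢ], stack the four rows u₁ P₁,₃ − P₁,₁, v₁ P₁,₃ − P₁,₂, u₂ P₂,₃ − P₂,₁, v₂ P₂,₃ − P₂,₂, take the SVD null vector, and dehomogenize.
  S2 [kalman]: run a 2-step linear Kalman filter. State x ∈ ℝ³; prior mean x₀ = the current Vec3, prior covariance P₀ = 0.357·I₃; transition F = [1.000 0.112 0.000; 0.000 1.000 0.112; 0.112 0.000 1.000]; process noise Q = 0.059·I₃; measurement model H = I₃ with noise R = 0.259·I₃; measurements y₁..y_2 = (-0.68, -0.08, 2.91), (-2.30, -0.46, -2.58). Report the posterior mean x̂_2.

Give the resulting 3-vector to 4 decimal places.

result = (-1.4650, -0.1840, -0.2279)

source (fourbar_fk): coupler pose = R=[0.9900 -0.1413 0.0000; 0.1413 0.9900 0.0000; 0.0000 0.0000 1.0000], t=(-0.8684, 0.3853, 0.0000)
after S1 (triangulate): (-0.4090, 0.2941, 0.4905)
after S2 (kf_track): (-1.4650, -0.1840, -0.2279)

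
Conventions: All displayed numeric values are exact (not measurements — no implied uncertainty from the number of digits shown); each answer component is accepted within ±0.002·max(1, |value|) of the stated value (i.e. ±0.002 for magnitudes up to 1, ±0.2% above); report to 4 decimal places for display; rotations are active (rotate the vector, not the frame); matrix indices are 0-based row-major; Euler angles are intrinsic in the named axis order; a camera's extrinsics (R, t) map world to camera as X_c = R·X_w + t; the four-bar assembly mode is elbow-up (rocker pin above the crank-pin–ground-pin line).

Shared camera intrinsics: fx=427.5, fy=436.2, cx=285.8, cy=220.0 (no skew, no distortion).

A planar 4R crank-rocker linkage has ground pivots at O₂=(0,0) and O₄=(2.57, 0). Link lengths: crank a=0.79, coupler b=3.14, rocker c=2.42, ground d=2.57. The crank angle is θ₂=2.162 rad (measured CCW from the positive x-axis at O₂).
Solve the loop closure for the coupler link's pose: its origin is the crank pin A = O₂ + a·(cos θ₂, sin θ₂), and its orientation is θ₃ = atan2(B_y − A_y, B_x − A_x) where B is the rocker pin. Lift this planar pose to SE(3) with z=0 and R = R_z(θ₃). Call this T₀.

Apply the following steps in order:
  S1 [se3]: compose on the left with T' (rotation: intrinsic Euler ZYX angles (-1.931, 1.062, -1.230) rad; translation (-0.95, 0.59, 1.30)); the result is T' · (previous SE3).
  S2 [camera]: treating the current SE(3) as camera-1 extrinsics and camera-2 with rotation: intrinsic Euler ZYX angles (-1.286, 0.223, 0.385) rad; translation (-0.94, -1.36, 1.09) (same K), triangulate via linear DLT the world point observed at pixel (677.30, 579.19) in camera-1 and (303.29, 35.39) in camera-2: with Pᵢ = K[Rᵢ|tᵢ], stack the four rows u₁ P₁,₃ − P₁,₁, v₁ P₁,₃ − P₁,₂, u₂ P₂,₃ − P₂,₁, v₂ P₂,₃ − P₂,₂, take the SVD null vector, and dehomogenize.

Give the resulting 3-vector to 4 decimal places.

source (fourbar_fk): coupler pose = R=[0.8341 -0.5517 0.0000; 0.5517 0.8341 0.0000; 0.0000 0.0000 1.0000], t=(-0.4403, 0.6559, 0.0000)
after S1 (compose_se3): R=[0.1894 0.5976 0.7791; -0.0203 0.7957 -0.6054; -0.9817 0.0989 0.1628], t=(-0.4789, 1.2187, 1.3834)
after S2 (triangulate): (-0.1682, 1.7695, 1.6376)

result = (-0.1682, 1.7695, 1.6376)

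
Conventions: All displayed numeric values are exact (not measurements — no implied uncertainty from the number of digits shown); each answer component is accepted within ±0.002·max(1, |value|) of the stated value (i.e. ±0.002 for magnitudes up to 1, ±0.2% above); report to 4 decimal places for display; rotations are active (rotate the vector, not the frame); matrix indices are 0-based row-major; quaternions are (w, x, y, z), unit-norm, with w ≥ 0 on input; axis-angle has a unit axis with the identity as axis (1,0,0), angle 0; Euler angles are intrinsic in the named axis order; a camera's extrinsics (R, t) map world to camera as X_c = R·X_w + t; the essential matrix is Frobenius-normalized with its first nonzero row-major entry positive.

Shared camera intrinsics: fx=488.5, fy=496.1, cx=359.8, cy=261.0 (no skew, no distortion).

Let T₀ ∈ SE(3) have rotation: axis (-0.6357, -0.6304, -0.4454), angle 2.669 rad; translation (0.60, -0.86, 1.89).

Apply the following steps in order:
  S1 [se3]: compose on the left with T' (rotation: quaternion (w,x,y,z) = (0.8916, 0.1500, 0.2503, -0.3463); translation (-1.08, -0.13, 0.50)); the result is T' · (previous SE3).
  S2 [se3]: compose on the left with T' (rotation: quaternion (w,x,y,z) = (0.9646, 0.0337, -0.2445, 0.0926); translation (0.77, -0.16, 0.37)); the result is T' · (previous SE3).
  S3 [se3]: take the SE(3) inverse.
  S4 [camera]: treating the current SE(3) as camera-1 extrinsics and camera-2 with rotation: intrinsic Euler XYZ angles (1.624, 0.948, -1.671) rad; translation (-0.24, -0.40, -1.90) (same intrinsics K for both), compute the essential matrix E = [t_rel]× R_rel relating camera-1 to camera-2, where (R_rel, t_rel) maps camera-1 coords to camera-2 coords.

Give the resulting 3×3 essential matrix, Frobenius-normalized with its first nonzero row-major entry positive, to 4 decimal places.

after S1 (compose_se3): R=[0.5856 0.5961 0.5493; 0.1028 -0.7268 0.6791; 0.8040 -0.3413 -0.4869], t=(-0.6475, -1.9037, 1.6571)
after S2 (compose_se3): R=[0.1113 0.8153 0.5683; 0.1071 -0.5784 0.8087; 0.9880 -0.0291 -0.1517], t=(-0.1888, -2.3145, 1.4781)
after S3 (invert_se3): R=[0.1113 0.1071 0.9880; 0.8153 -0.5784 -0.0291; 0.5683 0.8087 -0.1517], t=(-1.1915, -1.1416, 2.2033)
after S4 (essential): [0.0669 -0.3328 -0.6159; 0.2887 -0.0740 0.1463; -0.5721 0.2188 -0.1415]

matrix = [0.0669 -0.3328 -0.6159; 0.2887 -0.0740 0.1463; -0.5721 0.2188 -0.1415]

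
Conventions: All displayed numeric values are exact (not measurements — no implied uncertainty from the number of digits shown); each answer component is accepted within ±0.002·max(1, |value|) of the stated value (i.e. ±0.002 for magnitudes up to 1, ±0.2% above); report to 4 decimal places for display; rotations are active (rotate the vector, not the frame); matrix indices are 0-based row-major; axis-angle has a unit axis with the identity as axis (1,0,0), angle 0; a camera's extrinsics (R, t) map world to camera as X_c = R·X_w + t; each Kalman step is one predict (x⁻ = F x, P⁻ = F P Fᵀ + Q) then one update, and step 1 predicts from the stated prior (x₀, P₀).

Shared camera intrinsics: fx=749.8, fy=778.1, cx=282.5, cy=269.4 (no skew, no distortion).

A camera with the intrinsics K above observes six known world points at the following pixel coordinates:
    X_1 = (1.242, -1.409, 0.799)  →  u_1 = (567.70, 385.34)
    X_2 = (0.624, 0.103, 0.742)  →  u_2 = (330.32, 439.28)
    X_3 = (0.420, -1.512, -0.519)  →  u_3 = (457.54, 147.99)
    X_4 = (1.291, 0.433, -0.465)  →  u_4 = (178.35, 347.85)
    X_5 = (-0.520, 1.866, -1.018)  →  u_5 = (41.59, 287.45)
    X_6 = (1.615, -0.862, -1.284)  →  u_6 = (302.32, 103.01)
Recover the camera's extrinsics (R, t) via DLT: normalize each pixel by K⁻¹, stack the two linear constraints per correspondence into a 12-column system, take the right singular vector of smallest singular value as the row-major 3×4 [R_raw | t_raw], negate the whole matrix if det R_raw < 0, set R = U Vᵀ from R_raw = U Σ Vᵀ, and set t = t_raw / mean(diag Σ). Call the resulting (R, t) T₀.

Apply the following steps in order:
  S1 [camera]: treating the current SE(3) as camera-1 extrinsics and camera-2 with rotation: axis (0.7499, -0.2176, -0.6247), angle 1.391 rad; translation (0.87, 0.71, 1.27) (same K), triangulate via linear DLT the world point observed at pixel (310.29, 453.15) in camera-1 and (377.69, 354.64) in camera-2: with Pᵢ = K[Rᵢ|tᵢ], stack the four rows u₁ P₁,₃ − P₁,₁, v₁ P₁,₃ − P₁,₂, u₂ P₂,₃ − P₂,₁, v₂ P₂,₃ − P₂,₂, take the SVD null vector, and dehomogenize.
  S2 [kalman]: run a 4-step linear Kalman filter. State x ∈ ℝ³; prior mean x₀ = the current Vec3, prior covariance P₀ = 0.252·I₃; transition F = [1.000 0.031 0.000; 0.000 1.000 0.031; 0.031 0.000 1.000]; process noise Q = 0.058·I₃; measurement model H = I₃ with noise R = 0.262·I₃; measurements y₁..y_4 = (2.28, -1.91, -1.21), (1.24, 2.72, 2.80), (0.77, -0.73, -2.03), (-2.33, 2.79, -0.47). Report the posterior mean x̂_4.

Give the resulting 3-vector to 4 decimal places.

result = (-0.2448, 1.1350, -0.2144)

source (pnp_recover): camera pose = R=[-0.0652 -0.8661 0.4956; 0.2691 0.4630 0.8445; -0.9609 0.1884 0.2029], t=(0.0900, 0.2800, 5.5699)
after S1 (triangulate): (-0.2072, 0.5197, 1.1557)
after S2 (kf_track): (-0.2448, 1.1350, -0.2144)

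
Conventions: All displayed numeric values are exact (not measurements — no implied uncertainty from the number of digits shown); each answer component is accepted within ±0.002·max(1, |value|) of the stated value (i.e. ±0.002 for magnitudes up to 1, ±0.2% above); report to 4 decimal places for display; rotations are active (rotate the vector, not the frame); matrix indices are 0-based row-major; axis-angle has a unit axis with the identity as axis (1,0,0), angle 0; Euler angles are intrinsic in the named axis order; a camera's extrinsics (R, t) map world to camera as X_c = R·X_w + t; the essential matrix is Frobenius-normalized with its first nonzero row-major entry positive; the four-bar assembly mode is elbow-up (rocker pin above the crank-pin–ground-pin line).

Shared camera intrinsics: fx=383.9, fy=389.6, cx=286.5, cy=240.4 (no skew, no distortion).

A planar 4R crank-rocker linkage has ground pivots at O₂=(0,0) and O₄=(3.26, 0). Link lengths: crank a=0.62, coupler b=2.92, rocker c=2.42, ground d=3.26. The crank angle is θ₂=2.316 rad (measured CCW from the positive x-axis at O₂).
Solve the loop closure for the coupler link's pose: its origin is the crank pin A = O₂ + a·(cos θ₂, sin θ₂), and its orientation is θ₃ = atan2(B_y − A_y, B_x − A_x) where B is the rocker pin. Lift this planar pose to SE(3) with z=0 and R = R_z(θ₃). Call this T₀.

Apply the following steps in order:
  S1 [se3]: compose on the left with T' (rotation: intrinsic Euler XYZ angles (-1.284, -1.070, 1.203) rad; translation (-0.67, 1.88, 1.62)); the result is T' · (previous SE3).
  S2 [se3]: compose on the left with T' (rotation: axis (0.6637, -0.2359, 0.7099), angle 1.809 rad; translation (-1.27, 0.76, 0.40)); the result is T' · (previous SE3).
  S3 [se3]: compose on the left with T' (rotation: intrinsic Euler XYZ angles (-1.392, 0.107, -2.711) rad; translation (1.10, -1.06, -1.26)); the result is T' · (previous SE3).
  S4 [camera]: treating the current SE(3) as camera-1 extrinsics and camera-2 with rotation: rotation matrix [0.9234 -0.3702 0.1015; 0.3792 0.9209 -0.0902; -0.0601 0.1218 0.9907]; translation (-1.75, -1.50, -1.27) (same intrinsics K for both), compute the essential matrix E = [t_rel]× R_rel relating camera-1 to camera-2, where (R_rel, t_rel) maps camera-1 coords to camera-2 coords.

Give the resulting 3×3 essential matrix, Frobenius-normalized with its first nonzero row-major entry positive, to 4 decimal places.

source (fourbar_fk): coupler pose = R=[0.8327 -0.5538 0.0000; 0.5538 0.8327 0.0000; 0.0000 0.0000 1.0000], t=(-0.4204, 0.4557, 0.0000)
after S1 (compose_se3): R=[-0.1044 -0.4686 -0.8772; 0.0932 -0.8827 0.4605; -0.9902 -0.0337 0.1358], t=(-0.9467, 1.3304, 1.6961)
after S2 (compose_se3): R=[-0.4642 0.6233 -0.6293; 0.7761 -0.0562 -0.6281; -0.4269 -0.7800 -0.4577], t=(-2.1382, -1.3773, 0.8704)
after S3 (compose_se3): R=[0.6959 -0.6698 0.2591; -0.5870 -0.7383 -0.3321; 0.4137 0.0791 -0.9070], t=(2.5533, 0.0292, -3.2420)
after S4 (essential): [0.2078 0.5252 -0.1218; 0.4723 -0.0173 0.5222; -0.0961 -0.3746 0.1433]

matrix = [0.2078 0.5252 -0.1218; 0.4723 -0.0173 0.5222; -0.0961 -0.3746 0.1433]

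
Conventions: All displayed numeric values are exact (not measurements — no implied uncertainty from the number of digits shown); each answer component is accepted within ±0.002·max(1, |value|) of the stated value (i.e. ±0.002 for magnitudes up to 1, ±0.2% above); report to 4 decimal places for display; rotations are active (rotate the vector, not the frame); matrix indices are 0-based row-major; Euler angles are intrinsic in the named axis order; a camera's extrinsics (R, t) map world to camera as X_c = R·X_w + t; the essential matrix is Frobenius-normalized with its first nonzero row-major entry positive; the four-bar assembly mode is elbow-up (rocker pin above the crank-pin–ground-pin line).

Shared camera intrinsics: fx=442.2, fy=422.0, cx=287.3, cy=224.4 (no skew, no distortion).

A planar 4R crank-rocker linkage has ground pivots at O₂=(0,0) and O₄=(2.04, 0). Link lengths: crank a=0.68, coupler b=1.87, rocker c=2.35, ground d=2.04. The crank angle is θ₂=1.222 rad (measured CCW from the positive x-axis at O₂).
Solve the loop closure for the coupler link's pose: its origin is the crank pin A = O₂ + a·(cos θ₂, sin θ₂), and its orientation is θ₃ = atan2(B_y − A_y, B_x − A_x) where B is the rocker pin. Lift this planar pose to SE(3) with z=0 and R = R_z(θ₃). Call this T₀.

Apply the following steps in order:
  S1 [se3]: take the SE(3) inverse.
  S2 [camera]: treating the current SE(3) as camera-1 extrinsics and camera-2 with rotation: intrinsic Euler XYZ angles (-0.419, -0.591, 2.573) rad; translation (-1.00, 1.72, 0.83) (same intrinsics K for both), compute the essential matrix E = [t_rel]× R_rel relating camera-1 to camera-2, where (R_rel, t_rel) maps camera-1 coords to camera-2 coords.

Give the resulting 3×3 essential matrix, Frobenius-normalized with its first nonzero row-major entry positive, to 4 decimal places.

source (fourbar_fk): coupler pose = R=[0.5414 -0.8408 0.0000; 0.8408 0.5414 0.0000; 0.0000 0.0000 1.0000], t=(0.2324, 0.6391, 0.0000)
after S1 (invert_se3): R=[0.5414 0.8408 0.0000; -0.8408 0.5414 -0.0000; 0.0000 0.0000 1.0000], t=(-0.6631, -0.1505, 0.0000)
after S2 (essential): [0.0234 0.4333 0.2376; -0.3384 0.3814 0.2426; 0.6177 0.2243 0.0664]

matrix = [0.0234 0.4333 0.2376; -0.3384 0.3814 0.2426; 0.6177 0.2243 0.0664]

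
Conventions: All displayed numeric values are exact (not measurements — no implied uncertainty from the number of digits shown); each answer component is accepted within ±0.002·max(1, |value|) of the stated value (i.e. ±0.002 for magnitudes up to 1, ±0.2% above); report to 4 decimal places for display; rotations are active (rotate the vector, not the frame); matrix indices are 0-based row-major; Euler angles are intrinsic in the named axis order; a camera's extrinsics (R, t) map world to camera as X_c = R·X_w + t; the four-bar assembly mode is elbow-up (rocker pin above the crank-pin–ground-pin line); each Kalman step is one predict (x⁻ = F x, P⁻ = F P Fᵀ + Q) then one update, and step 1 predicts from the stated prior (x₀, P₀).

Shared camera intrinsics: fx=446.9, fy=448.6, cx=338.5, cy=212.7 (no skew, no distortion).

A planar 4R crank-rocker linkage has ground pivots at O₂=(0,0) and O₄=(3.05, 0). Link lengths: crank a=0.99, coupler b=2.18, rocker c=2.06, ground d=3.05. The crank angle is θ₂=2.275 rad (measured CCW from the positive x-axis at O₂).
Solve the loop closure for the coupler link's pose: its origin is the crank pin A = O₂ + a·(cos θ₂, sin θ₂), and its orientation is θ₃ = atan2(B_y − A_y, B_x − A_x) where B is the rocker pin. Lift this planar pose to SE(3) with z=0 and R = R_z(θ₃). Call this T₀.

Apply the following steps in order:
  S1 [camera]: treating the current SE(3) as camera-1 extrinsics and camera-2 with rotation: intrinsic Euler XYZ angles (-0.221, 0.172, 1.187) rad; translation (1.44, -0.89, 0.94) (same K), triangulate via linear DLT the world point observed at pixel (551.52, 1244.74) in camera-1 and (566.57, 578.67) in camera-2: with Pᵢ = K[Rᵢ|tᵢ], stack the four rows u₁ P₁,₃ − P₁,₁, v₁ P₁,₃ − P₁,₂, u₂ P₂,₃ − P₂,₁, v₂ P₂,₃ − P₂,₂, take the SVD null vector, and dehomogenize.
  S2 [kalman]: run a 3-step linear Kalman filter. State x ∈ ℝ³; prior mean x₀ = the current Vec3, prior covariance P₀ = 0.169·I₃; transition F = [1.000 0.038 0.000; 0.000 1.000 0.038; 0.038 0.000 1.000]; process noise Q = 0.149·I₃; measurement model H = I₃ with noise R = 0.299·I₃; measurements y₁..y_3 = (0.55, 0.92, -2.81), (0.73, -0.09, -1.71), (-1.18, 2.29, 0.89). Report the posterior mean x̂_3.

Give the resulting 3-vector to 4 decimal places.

result = (-0.1017, 1.3827, -0.1814)

source (fourbar_fk): coupler pose = R=[0.9662 -0.2577 0.0000; 0.2577 0.9662 0.0000; 0.0000 0.0000 1.0000], t=(-0.6410, 0.7545, 0.0000)
after S1 (triangulate): (1.6202, 1.4887, 1.1347)
after S2 (kf_track): (-0.1017, 1.3827, -0.1814)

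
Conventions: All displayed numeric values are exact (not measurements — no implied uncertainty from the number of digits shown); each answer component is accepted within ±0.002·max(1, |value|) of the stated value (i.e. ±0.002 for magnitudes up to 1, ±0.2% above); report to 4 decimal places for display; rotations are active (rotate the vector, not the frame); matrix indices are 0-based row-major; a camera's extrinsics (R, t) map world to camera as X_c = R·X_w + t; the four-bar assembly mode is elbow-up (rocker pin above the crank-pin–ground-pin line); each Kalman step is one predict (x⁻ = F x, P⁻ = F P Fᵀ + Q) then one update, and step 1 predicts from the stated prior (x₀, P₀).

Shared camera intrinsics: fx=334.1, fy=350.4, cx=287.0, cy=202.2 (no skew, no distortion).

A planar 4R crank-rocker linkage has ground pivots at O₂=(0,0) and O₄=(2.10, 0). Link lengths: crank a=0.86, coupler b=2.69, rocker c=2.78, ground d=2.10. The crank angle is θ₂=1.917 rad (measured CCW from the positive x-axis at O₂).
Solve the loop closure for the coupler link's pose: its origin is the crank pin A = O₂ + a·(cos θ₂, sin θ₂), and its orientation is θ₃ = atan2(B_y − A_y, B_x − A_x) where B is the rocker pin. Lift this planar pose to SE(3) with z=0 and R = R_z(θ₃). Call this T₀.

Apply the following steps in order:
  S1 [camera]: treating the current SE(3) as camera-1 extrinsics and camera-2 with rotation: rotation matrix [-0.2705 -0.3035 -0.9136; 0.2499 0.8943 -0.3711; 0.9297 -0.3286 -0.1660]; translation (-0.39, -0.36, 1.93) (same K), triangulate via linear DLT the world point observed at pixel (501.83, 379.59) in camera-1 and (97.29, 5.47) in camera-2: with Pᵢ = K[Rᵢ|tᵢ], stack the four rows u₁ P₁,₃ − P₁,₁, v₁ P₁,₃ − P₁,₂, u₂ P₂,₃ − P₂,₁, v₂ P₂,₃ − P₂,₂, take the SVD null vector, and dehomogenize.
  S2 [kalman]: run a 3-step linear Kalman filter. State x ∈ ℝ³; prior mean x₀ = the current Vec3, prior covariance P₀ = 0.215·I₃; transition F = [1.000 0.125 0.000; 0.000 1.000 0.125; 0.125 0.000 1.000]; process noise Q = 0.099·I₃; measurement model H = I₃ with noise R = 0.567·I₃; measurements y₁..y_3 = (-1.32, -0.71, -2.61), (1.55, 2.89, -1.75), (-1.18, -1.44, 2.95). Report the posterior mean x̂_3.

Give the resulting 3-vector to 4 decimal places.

source (fourbar_fk): coupler pose = R=[0.6990 -0.7151 0.0000; 0.7151 0.6990 0.0000; 0.0000 0.0000 1.0000], t=(-0.2918, 0.8090, 0.0000)
after S1 (triangulate): (0.6998, -0.9144, 1.3238)
after S2 (kf_track): (-0.0507, -0.1881, 0.6121)

result = (-0.0507, -0.1881, 0.6121)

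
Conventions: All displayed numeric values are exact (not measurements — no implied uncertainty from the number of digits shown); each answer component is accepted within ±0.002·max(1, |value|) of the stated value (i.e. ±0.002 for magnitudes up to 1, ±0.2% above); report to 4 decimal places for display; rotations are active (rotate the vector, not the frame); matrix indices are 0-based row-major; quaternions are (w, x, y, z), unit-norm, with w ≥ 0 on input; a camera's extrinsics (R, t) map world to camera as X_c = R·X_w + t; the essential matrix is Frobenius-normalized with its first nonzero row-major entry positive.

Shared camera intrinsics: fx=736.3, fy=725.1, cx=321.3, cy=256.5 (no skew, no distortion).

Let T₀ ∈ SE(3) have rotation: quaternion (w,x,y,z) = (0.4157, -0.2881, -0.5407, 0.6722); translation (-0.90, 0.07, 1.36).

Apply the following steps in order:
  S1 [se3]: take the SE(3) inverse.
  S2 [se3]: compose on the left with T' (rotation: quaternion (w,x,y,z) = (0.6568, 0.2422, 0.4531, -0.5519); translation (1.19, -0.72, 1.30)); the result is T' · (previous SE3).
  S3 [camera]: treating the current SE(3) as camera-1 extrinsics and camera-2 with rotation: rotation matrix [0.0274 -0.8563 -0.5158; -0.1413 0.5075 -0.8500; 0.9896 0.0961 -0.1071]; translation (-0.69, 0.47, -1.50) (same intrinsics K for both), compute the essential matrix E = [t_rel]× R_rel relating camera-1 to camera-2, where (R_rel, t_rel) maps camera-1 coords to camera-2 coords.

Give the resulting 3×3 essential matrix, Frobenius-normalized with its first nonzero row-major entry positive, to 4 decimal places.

matrix = [0.2081 0.0411 -0.2028; -0.4560 0.4841 -0.2365; -0.3949 -0.1611 0.4835]

after S1 (invert_se3): R=[-0.4884 0.8704 0.0622; -0.2473 -0.0697 -0.9664; -0.8368 -0.4874 0.2493], t=(-0.5851, 1.0966, -1.0581)
after S2 (compose_se3): R=[-0.4983 -0.2429 -0.8323; 0.8641 -0.0602 -0.4997; 0.0713 -0.9682 0.2399], t=(1.8905, 0.7415, 1.1056)
after S3 (essential): [0.2081 0.0411 -0.2028; -0.4560 0.4841 -0.2365; -0.3949 -0.1611 0.4835]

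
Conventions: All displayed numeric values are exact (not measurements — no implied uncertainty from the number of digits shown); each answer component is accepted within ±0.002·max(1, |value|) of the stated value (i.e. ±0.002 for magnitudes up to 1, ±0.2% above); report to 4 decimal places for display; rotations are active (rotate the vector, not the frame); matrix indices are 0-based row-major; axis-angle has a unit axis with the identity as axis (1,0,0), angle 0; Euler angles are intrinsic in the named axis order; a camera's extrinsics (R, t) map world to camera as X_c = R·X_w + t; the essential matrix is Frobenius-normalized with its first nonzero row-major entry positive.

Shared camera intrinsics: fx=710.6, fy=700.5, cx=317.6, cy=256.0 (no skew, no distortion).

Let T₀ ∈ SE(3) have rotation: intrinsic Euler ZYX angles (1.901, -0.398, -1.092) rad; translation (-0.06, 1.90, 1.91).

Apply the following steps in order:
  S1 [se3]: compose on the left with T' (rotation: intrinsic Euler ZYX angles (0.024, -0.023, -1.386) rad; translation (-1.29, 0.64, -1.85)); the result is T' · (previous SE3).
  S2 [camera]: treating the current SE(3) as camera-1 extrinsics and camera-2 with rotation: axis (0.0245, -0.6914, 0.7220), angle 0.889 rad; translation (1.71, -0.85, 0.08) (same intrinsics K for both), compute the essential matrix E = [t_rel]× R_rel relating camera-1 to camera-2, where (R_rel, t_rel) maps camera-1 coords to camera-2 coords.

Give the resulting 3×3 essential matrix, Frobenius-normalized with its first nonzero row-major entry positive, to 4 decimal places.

matrix = [0.1774 -0.5216 -0.3899; -0.3965 -0.1347 0.2710; 0.3569 0.3928 -0.1186]

after S1 (compose_se3): R=[-0.2936 -0.5211 -0.8014; 0.5343 -0.7846 0.3144; -0.7926 -0.3359 0.5088], t=(-1.3685, 2.8654, -3.3677)
after S2 (essential): [0.1774 -0.5216 -0.3899; -0.3965 -0.1347 0.2710; 0.3569 0.3928 -0.1186]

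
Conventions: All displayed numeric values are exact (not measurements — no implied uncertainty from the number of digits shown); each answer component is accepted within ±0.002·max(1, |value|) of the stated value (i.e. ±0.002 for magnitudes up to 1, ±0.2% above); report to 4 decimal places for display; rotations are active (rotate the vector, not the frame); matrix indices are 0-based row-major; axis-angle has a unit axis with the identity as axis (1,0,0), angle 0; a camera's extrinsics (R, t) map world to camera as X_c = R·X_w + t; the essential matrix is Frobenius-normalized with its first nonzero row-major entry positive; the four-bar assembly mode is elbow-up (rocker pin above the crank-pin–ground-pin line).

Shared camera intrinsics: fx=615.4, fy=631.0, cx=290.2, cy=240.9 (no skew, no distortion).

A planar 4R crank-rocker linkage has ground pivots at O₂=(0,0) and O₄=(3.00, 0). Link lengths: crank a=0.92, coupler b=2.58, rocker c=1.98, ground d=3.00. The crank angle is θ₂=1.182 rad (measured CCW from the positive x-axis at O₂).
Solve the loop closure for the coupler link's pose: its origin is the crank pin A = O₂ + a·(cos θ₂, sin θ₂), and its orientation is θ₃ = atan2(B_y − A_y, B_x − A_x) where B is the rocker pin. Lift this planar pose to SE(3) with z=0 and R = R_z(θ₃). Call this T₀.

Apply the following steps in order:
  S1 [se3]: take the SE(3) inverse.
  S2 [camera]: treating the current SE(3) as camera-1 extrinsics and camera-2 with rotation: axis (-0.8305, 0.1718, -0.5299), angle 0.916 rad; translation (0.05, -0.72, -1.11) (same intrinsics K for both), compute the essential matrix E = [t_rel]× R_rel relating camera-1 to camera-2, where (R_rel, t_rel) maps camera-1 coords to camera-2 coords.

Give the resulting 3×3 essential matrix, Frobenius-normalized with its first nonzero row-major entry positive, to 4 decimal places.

source (fourbar_fk): coupler pose = R=[0.9040 -0.4275 0.0000; 0.4275 0.9040 0.0000; 0.0000 0.0000 1.0000], t=(0.3487, 0.8513, 0.0000)
after S1 (invert_se3): R=[0.9040 0.4275 0.0000; -0.4275 0.9040 0.0000; 0.0000 0.0000 1.0000], t=(-0.6792, -0.6206, 0.0000)
after S2 (essential): [0.0704 -0.5812 -0.3038; 0.5458 -0.1936 0.3821; -0.0878 -0.1885 -0.2009]

matrix = [0.0704 -0.5812 -0.3038; 0.5458 -0.1936 0.3821; -0.0878 -0.1885 -0.2009]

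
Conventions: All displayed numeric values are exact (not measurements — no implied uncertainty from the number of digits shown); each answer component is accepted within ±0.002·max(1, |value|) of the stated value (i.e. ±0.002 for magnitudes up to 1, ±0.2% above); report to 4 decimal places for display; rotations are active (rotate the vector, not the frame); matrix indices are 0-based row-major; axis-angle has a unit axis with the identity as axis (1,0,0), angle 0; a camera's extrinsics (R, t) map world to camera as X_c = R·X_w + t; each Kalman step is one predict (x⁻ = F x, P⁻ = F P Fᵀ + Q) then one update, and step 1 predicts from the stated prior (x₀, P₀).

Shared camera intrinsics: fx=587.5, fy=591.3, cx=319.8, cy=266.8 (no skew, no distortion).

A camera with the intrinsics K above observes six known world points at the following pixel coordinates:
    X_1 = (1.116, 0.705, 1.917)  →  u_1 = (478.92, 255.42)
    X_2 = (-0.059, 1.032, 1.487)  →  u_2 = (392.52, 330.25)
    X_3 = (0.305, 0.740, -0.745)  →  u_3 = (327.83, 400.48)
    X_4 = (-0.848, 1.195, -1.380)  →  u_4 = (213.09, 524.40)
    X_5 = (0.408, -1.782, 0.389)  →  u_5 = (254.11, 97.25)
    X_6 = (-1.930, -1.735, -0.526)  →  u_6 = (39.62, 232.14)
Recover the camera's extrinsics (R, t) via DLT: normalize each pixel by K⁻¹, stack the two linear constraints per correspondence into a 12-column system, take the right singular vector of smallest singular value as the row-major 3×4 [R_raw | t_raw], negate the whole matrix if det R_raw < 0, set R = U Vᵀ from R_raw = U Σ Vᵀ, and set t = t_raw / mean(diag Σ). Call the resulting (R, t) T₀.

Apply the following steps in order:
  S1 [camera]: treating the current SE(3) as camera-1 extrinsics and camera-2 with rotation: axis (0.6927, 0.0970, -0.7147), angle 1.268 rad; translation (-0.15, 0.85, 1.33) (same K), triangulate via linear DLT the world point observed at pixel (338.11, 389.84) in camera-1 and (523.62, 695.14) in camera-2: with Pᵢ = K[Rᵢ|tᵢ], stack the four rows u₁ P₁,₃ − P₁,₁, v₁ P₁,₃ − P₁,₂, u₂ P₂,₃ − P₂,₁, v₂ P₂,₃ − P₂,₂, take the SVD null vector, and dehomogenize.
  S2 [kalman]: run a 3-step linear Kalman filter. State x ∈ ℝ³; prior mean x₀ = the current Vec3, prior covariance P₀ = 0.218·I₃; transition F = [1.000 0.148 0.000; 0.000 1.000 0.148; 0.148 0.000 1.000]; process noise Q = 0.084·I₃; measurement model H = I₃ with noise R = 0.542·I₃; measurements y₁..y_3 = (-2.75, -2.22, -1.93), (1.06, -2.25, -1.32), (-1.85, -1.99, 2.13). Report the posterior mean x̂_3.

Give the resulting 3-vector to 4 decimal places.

result = (-0.8786, -1.4013, -0.1781)

source (pnp_recover): camera pose = R=[0.7738 0.4806 0.4126; -0.3693 0.8715 -0.3226; -0.5146 0.0973 0.8519], t=(-0.2200, 0.2900, 5.4197)
after S1 (triangulate): (0.0676, 0.8777, -0.2166)
after S2 (kf_track): (-0.8786, -1.4013, -0.1781)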